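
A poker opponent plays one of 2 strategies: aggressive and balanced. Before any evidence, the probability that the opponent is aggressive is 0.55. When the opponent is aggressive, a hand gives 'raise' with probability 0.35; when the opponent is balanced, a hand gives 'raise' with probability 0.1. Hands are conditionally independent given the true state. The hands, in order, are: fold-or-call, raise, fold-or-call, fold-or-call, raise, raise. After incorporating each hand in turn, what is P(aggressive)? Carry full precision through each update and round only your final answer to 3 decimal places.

0.952

Each posterior becomes the prior for the next update.
After 'fold-or-call': P(aggressive) = 0.65·0.5500 / (0.65·0.5500 + 0.9·0.4500) ≈ 0.4689
After 'raise': P(aggressive) = 0.35·0.4689 / (0.35·0.4689 + 0.1·0.5311) ≈ 0.7555
After 'fold-or-call': P(aggressive) = 0.65·0.7555 / (0.65·0.7555 + 0.9·0.2445) ≈ 0.6905
After 'fold-or-call': P(aggressive) = 0.65·0.6905 / (0.65·0.6905 + 0.9·0.3095) ≈ 0.6171
After 'raise': P(aggressive) = 0.35·0.6171 / (0.35·0.6171 + 0.1·0.3829) ≈ 0.8494
After 'raise': P(aggressive) = 0.35·0.8494 / (0.35·0.8494 + 0.1·0.1506) ≈ 0.9518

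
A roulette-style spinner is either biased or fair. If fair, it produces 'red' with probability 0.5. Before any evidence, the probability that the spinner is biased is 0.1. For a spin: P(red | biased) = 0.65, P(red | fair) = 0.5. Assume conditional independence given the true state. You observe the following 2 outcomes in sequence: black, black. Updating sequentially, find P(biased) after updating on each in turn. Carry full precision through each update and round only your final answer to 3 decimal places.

0.052

After 'black': P(biased) = 0.35·0.1000 / (0.35·0.1000 + 0.5·0.9000) ≈ 0.0722
After 'black': P(biased) = 0.35·0.0722 / (0.35·0.0722 + 0.5·0.9278) ≈ 0.0516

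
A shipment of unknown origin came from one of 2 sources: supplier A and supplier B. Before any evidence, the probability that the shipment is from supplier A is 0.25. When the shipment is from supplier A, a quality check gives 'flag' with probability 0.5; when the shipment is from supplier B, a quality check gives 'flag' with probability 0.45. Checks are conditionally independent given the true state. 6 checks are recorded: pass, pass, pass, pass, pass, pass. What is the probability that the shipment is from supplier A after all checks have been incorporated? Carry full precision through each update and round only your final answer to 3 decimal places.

0.158

After 'pass': P(supplier A) = 0.5·0.2500 / (0.5·0.2500 + 0.55·0.7500) ≈ 0.2326
After 'pass': P(supplier A) = 0.5·0.2326 / (0.5·0.2326 + 0.55·0.7674) ≈ 0.2160
After 'pass': P(supplier A) = 0.5·0.2160 / (0.5·0.2160 + 0.55·0.7840) ≈ 0.2003
After 'pass': P(supplier A) = 0.5·0.2003 / (0.5·0.2003 + 0.55·0.7997) ≈ 0.1854
After 'pass': P(supplier A) = 0.5·0.1854 / (0.5·0.1854 + 0.55·0.8146) ≈ 0.1715
After 'pass': P(supplier A) = 0.5·0.1715 / (0.5·0.1715 + 0.55·0.8285) ≈ 0.1584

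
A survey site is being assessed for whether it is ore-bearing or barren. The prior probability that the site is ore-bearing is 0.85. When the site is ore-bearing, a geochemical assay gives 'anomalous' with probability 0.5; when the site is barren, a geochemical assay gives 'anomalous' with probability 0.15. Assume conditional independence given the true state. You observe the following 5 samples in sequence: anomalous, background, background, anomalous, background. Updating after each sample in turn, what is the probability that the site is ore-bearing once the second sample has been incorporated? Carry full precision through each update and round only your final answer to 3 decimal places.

After 'anomalous': P(ore) = 0.5·0.8500 / (0.5·0.8500 + 0.15·0.1500) ≈ 0.9497
After 'background': P(ore) = 0.5·0.9497 / (0.5·0.9497 + 0.85·0.0503) ≈ 0.9174

0.917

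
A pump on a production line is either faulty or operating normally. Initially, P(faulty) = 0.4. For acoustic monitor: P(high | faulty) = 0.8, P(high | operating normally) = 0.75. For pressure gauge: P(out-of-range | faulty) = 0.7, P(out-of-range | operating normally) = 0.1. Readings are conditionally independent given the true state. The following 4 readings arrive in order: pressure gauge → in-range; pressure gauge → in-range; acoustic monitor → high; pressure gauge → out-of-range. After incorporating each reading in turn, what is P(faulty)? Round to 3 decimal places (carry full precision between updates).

0.356

After pressure gauge='in-range': P(faulty) = 0.3·0.4000 / (0.3·0.4000 + 0.9·0.6000) ≈ 0.1818
After pressure gauge='in-range': P(faulty) = 0.3·0.1818 / (0.3·0.1818 + 0.9·0.8182) ≈ 0.0690
After acoustic monitor='high': P(faulty) = 0.8·0.0690 / (0.8·0.0690 + 0.75·0.9310) ≈ 0.0732
After pressure gauge='out-of-range': P(faulty) = 0.7·0.0732 / (0.7·0.0732 + 0.1·0.9268) ≈ 0.3561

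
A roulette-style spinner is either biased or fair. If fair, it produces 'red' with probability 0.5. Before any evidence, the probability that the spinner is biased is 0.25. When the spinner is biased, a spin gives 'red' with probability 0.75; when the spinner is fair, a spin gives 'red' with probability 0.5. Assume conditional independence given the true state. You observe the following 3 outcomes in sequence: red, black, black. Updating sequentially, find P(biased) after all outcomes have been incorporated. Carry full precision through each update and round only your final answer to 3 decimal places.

0.111

After 'red': P(biased) = 0.75·0.2500 / (0.75·0.2500 + 0.5·0.7500) ≈ 0.3333
After 'black': P(biased) = 0.25·0.3333 / (0.25·0.3333 + 0.5·0.6667) ≈ 0.2000
After 'black': P(biased) = 0.25·0.2000 / (0.25·0.2000 + 0.5·0.8000) ≈ 0.1111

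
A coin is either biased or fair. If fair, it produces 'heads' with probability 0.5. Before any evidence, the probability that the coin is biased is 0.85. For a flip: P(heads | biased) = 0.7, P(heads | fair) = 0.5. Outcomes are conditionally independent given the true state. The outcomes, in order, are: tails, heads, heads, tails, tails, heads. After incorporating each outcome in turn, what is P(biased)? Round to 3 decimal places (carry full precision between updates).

After 'tails': P(biased) = 0.3·0.8500 / (0.3·0.8500 + 0.5·0.1500) ≈ 0.7727
After 'heads': P(biased) = 0.7·0.7727 / (0.7·0.7727 + 0.5·0.2273) ≈ 0.8264
After 'heads': P(biased) = 0.7·0.8264 / (0.7·0.8264 + 0.5·0.1736) ≈ 0.8695
After 'tails': P(biased) = 0.3·0.8695 / (0.3·0.8695 + 0.5·0.1305) ≈ 0.7999
After 'tails': P(biased) = 0.3·0.7999 / (0.3·0.7999 + 0.5·0.2001) ≈ 0.7058
After 'heads': P(biased) = 0.7·0.7058 / (0.7·0.7058 + 0.5·0.2942) ≈ 0.7706

0.771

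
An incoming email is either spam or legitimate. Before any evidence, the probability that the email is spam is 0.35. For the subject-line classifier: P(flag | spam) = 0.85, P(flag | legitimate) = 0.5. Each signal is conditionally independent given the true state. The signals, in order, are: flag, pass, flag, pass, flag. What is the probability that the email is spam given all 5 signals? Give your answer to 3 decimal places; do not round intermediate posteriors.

After 'flag': P(spam) = 0.85·0.3500 / (0.85·0.3500 + 0.5·0.6500) ≈ 0.4779
After 'pass': P(spam) = 0.15·0.4779 / (0.15·0.4779 + 0.5·0.5221) ≈ 0.2154
After 'flag': P(spam) = 0.85·0.2154 / (0.85·0.2154 + 0.5·0.7846) ≈ 0.3183
After 'pass': P(spam) = 0.15·0.3183 / (0.15·0.3183 + 0.5·0.6817) ≈ 0.1228
After 'flag': P(spam) = 0.85·0.1228 / (0.85·0.1228 + 0.5·0.8772) ≈ 0.1923

0.192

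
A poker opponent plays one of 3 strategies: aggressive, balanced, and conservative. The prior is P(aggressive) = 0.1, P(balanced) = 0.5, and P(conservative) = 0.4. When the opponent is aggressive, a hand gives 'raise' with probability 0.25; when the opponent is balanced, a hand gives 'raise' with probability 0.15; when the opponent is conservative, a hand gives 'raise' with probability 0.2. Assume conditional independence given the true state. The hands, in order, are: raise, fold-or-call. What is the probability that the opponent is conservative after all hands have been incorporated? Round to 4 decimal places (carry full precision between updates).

0.4369

After 'raise': normaliser = 0.25·0.1000 + 0.15·0.5000 + 0.2·0.4000; P(aggressive) ≈ 0.1389, P(balanced) ≈ 0.4167, P(conservative) ≈ 0.4444
After 'fold-or-call': normaliser = 0.75·0.1389 + 0.85·0.4167 + 0.8·0.4444; P(aggressive) ≈ 0.1280, P(balanced) ≈ 0.4352, P(conservative) ≈ 0.4369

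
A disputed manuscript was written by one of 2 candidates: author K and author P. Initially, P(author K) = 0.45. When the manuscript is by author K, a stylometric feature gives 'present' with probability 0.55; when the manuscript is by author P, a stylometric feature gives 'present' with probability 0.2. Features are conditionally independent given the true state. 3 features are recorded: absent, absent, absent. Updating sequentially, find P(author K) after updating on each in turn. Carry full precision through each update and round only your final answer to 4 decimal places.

0.1271

After 'absent': P(author K) = 0.45·0.4500 / (0.45·0.4500 + 0.8·0.5500) ≈ 0.3152
After 'absent': P(author K) = 0.45·0.3152 / (0.45·0.3152 + 0.8·0.6848) ≈ 0.2056
After 'absent': P(author K) = 0.45·0.2056 / (0.45·0.2056 + 0.8·0.7944) ≈ 0.1271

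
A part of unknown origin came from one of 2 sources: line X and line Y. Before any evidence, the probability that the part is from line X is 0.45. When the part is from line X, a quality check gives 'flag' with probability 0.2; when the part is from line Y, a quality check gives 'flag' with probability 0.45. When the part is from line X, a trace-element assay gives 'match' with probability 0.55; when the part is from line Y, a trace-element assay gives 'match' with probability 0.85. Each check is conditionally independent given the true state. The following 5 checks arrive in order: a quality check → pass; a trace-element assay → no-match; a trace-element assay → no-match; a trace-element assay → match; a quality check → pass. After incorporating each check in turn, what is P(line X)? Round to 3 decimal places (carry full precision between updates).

After a quality check='pass': P(line X) = 0.8·0.4500 / (0.8·0.4500 + 0.55·0.5500) ≈ 0.5434
After a trace-element assay='no-match': P(line X) = 0.45·0.5434 / (0.45·0.5434 + 0.15·0.4566) ≈ 0.7812
After a trace-element assay='no-match': P(line X) = 0.45·0.7812 / (0.45·0.7812 + 0.15·0.2188) ≈ 0.9146
After a trace-element assay='match': P(line X) = 0.55·0.9146 / (0.55·0.9146 + 0.85·0.0854) ≈ 0.8739
After a quality check='pass': P(line X) = 0.8·0.8739 / (0.8·0.8739 + 0.55·0.1261) ≈ 0.9098

0.910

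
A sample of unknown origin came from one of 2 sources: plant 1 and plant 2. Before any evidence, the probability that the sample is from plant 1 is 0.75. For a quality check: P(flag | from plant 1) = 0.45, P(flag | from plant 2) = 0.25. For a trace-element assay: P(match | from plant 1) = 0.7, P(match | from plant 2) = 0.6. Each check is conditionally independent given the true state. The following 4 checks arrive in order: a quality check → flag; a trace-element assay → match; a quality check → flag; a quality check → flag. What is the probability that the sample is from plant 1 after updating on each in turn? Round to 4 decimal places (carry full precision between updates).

After a quality check='flag': P(plant 1) = 0.45·0.7500 / (0.45·0.7500 + 0.25·0.2500) ≈ 0.8438
After a trace-element assay='match': P(plant 1) = 0.7·0.8438 / (0.7·0.8438 + 0.6·0.1562) ≈ 0.8630
After a quality check='flag': P(plant 1) = 0.45·0.8630 / (0.45·0.8630 + 0.25·0.1370) ≈ 0.9190
After a quality check='flag': P(plant 1) = 0.45·0.9190 / (0.45·0.9190 + 0.25·0.0810) ≈ 0.9533

0.9533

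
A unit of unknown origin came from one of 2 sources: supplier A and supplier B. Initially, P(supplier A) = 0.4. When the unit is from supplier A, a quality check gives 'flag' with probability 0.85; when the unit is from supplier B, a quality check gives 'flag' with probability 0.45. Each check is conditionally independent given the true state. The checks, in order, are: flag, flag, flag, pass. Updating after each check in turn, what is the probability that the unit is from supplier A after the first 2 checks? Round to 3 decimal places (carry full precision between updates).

0.704

After 'flag': P(supplier A) = 0.85·0.4000 / (0.85·0.4000 + 0.45·0.6000) ≈ 0.5574
After 'flag': P(supplier A) = 0.85·0.5574 / (0.85·0.5574 + 0.45·0.4426) ≈ 0.7040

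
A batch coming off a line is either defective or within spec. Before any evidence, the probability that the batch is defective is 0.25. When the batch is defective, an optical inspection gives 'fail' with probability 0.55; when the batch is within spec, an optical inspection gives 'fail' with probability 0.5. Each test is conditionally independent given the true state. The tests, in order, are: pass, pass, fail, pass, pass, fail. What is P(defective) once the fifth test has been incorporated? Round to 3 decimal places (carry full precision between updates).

0.194

After 'pass': P(defective) = 0.45·0.2500 / (0.45·0.2500 + 0.5·0.7500) ≈ 0.2308
After 'pass': P(defective) = 0.45·0.2308 / (0.45·0.2308 + 0.5·0.7692) ≈ 0.2126
After 'fail': P(defective) = 0.55·0.2126 / (0.55·0.2126 + 0.5·0.7874) ≈ 0.2290
After 'pass': P(defective) = 0.45·0.2290 / (0.45·0.2290 + 0.5·0.7710) ≈ 0.2109
After 'pass': P(defective) = 0.45·0.2109 / (0.45·0.2109 + 0.5·0.7891) ≈ 0.1939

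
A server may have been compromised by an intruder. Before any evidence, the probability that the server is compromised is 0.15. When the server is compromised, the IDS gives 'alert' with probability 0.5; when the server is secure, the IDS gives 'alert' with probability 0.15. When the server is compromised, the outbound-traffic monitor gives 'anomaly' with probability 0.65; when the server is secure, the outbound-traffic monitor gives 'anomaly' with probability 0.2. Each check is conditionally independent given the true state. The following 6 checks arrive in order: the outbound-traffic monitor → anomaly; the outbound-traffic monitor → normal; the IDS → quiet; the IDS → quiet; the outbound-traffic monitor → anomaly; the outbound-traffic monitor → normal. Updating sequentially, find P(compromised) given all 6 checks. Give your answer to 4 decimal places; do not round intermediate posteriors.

0.1099

After the outbound-traffic monitor='anomaly': P(compromised) = 0.65·0.1500 / (0.65·0.1500 + 0.2·0.8500) ≈ 0.3645
After the outbound-traffic monitor='normal': P(compromised) = 0.35·0.3645 / (0.35·0.3645 + 0.8·0.6355) ≈ 0.2006
After the IDS='quiet': P(compromised) = 0.5·0.2006 / (0.5·0.2006 + 0.85·0.7994) ≈ 0.1286
After the IDS='quiet': P(compromised) = 0.5·0.1286 / (0.5·0.1286 + 0.85·0.8714) ≈ 0.0799
After the outbound-traffic monitor='anomaly': P(compromised) = 0.65·0.0799 / (0.65·0.0799 + 0.2·0.9201) ≈ 0.2201
After the outbound-traffic monitor='normal': P(compromised) = 0.35·0.2201 / (0.35·0.2201 + 0.8·0.7799) ≈ 0.1099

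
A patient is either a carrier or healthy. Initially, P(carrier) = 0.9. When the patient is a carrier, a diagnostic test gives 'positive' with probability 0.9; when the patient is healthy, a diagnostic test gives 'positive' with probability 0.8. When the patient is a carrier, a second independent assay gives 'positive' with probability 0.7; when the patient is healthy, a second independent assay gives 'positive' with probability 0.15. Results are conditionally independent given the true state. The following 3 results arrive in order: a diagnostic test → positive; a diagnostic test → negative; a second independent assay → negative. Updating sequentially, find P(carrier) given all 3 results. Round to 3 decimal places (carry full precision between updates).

After a diagnostic test='positive': P(carrier) = 0.9·0.9000 / (0.9·0.9000 + 0.8·0.1000) ≈ 0.9101
After a diagnostic test='negative': P(carrier) = 0.1·0.9101 / (0.1·0.9101 + 0.2·0.0899) ≈ 0.8351
After a second independent assay='negative': P(carrier) = 0.3·0.8351 / (0.3·0.8351 + 0.85·0.1649) ≈ 0.6412

0.641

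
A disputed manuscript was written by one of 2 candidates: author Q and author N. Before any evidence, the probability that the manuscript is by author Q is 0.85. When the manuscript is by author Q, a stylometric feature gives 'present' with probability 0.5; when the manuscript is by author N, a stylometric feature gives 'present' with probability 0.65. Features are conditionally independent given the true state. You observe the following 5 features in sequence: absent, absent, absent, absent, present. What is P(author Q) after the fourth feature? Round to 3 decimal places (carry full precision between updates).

0.959

After 'absent': P(author Q) = 0.5·0.8500 / (0.5·0.8500 + 0.35·0.1500) ≈ 0.8901
After 'absent': P(author Q) = 0.5·0.8901 / (0.5·0.8901 + 0.35·0.1099) ≈ 0.9204
After 'absent': P(author Q) = 0.5·0.9204 / (0.5·0.9204 + 0.35·0.0796) ≈ 0.9429
After 'absent': P(author Q) = 0.5·0.9429 / (0.5·0.9429 + 0.35·0.0571) ≈ 0.9594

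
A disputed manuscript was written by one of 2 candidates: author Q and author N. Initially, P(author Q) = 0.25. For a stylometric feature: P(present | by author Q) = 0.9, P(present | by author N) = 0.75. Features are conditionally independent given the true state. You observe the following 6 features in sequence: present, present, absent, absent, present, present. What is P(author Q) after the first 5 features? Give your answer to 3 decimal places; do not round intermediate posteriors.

0.084

After 'present': P(author Q) = 0.9·0.2500 / (0.9·0.2500 + 0.75·0.7500) ≈ 0.2857
After 'present': P(author Q) = 0.9·0.2857 / (0.9·0.2857 + 0.75·0.7143) ≈ 0.3243
After 'absent': P(author Q) = 0.1·0.3243 / (0.1·0.3243 + 0.25·0.6757) ≈ 0.1611
After 'absent': P(author Q) = 0.1·0.1611 / (0.1·0.1611 + 0.25·0.8389) ≈ 0.0713
After 'present': P(author Q) = 0.9·0.0713 / (0.9·0.0713 + 0.75·0.9287) ≈ 0.0844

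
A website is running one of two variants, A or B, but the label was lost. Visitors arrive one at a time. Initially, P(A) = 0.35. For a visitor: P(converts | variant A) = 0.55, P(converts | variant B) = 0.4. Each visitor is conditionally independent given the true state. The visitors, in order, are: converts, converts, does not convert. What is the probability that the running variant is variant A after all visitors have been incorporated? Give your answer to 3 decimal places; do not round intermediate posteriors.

After 'converts': P(A) = 0.55·0.3500 / (0.55·0.3500 + 0.4·0.6500) ≈ 0.4254
After 'converts': P(A) = 0.55·0.4254 / (0.55·0.4254 + 0.4·0.5746) ≈ 0.5045
After 'does not convert': P(A) = 0.45·0.5045 / (0.45·0.5045 + 0.6·0.4955) ≈ 0.4330

0.433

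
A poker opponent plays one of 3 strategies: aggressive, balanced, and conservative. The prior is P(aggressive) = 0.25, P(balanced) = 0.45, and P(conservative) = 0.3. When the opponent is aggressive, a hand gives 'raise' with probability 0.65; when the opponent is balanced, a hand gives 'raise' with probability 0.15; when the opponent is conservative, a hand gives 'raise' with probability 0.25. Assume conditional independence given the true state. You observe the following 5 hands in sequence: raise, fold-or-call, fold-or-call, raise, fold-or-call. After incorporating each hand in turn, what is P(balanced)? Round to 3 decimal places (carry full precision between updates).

Each posterior becomes the prior for the next update.
After 'raise': normaliser = 0.65·0.2500 + 0.15·0.4500 + 0.25·0.3000; P(aggressive) ≈ 0.5328, P(balanced) ≈ 0.2213, P(conservative) ≈ 0.2459
After 'fold-or-call': normaliser = 0.35·0.5328 + 0.85·0.2213 + 0.75·0.2459; P(aggressive) ≈ 0.3336, P(balanced) ≈ 0.3365, P(conservative) ≈ 0.3299
After 'fold-or-call': normaliser = 0.35·0.3336 + 0.85·0.3365 + 0.75·0.3299; P(aggressive) ≈ 0.1796, P(balanced) ≈ 0.4399, P(conservative) ≈ 0.3805
After 'raise': normaliser = 0.65·0.1796 + 0.15·0.4399 + 0.25·0.3805; P(aggressive) ≈ 0.4201, P(balanced) ≈ 0.2375, P(conservative) ≈ 0.3424
After 'fold-or-call': normaliser = 0.35·0.4201 + 0.85·0.2375 + 0.75·0.3424; P(aggressive) ≈ 0.2427, P(balanced) ≈ 0.3333, P(conservative) ≈ 0.4240

0.333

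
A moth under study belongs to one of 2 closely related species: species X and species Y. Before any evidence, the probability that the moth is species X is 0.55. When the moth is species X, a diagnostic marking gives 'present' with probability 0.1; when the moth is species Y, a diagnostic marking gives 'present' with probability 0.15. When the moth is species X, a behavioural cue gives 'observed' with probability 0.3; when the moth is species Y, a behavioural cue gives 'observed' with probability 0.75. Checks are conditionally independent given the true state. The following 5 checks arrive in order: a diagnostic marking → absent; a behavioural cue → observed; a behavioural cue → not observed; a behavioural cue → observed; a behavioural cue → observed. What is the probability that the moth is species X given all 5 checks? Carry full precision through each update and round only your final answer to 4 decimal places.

0.1882

After a diagnostic marking='absent': P(species X) = 0.9·0.5500 / (0.9·0.5500 + 0.85·0.4500) ≈ 0.5641
After a behavioural cue='observed': P(species X) = 0.3·0.5641 / (0.3·0.5641 + 0.75·0.4359) ≈ 0.3411
After a behavioural cue='not observed': P(species X) = 0.7·0.3411 / (0.7·0.3411 + 0.25·0.6589) ≈ 0.5917
After a behavioural cue='observed': P(species X) = 0.3·0.5917 / (0.3·0.5917 + 0.75·0.4083) ≈ 0.3670
After a behavioural cue='observed': P(species X) = 0.3·0.3670 / (0.3·0.3670 + 0.75·0.6330) ≈ 0.1882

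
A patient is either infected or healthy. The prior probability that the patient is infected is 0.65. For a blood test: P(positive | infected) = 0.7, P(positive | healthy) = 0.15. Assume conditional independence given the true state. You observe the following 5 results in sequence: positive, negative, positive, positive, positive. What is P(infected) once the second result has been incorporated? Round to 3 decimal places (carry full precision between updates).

0.754

Apply Bayes' rule sequentially, carrying P(infected) forward.
After 'positive': P(infected) = 0.7·0.6500 / (0.7·0.6500 + 0.15·0.3500) ≈ 0.8966
After 'negative': P(infected) = 0.3·0.8966 / (0.3·0.8966 + 0.85·0.1034) ≈ 0.7536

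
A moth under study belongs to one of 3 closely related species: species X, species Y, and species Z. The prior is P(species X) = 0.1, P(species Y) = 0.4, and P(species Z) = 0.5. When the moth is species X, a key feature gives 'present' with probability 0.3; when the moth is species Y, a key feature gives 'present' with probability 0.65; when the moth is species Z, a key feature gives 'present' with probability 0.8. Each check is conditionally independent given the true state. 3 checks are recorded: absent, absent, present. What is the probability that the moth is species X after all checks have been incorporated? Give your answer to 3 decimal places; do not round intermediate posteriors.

0.235

After 'absent': normaliser = 0.7·0.1000 + 0.35·0.4000 + 0.2·0.5000; P(species X) ≈ 0.2258, P(species Y) ≈ 0.4516, P(species Z) ≈ 0.3226
After 'absent': normaliser = 0.7·0.2258 + 0.35·0.4516 + 0.2·0.3226; P(species X) ≈ 0.4153, P(species Y) ≈ 0.4153, P(species Z) ≈ 0.1695
After 'present': normaliser = 0.3·0.4153 + 0.65·0.4153 + 0.8·0.1695; P(species X) ≈ 0.2350, P(species Y) ≈ 0.5092, P(species Z) ≈ 0.2558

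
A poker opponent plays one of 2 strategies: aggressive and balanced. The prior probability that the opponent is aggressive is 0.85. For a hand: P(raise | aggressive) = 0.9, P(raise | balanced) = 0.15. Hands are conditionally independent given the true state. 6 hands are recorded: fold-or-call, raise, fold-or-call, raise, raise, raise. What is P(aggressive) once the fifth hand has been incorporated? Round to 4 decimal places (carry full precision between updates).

After 'fold-or-call': P(aggressive) = 0.1·0.8500 / (0.1·0.8500 + 0.85·0.1500) ≈ 0.4000
After 'raise': P(aggressive) = 0.9·0.4000 / (0.9·0.4000 + 0.15·0.6000) ≈ 0.8000
After 'fold-or-call': P(aggressive) = 0.1·0.8000 / (0.1·0.8000 + 0.85·0.2000) ≈ 0.3200
After 'raise': P(aggressive) = 0.9·0.3200 / (0.9·0.3200 + 0.15·0.6800) ≈ 0.7385
After 'raise': P(aggressive) = 0.9·0.7385 / (0.9·0.7385 + 0.15·0.2615) ≈ 0.9443

0.9443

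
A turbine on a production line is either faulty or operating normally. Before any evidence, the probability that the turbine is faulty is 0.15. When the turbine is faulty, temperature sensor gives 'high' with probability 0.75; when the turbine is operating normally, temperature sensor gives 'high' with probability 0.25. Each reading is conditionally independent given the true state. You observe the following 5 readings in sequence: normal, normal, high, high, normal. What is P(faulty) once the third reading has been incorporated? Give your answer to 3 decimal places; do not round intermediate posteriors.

0.056

After 'normal': P(faulty) = 0.25·0.1500 / (0.25·0.1500 + 0.75·0.8500) ≈ 0.0556
After 'normal': P(faulty) = 0.25·0.0556 / (0.25·0.0556 + 0.75·0.9444) ≈ 0.0192
After 'high': P(faulty) = 0.75·0.0192 / (0.75·0.0192 + 0.25·0.9808) ≈ 0.0556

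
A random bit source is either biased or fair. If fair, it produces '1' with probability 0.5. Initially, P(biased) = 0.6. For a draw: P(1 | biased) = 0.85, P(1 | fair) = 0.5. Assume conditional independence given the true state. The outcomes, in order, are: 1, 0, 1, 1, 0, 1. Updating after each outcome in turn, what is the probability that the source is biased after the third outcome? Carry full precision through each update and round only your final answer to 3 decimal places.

0.565

After '1': P(biased) = 0.85·0.6000 / (0.85·0.6000 + 0.5·0.4000) ≈ 0.7183
After '0': P(biased) = 0.15·0.7183 / (0.15·0.7183 + 0.5·0.2817) ≈ 0.4334
After '1': P(biased) = 0.85·0.4334 / (0.85·0.4334 + 0.5·0.5666) ≈ 0.5653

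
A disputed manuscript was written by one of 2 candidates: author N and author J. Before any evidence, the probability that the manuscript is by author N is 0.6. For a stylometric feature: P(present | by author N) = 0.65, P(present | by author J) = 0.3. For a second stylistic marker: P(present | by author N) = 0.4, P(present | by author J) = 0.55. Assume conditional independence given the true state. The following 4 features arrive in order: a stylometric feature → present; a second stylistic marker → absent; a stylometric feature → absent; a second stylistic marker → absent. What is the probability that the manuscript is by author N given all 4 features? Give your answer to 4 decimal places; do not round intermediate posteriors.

0.7429

Apply Bayes' rule sequentially, carrying P(author N) forward.
After a stylometric feature='present': P(author N) = 0.65·0.6000 / (0.65·0.6000 + 0.3·0.4000) ≈ 0.7647
After a second stylistic marker='absent': P(author N) = 0.6·0.7647 / (0.6·0.7647 + 0.45·0.2353) ≈ 0.8125
After a stylometric feature='absent': P(author N) = 0.35·0.8125 / (0.35·0.8125 + 0.7·0.1875) ≈ 0.6842
After a second stylistic marker='absent': P(author N) = 0.6·0.6842 / (0.6·0.6842 + 0.45·0.3158) ≈ 0.7429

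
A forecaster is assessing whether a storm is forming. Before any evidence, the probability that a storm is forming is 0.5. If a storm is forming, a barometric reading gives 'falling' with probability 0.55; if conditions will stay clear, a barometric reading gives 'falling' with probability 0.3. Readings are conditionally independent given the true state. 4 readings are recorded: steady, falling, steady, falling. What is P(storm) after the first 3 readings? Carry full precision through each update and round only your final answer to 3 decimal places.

After 'steady': P(storm) = 0.45·0.5000 / (0.45·0.5000 + 0.7·0.5000) ≈ 0.3913
After 'falling': P(storm) = 0.55·0.3913 / (0.55·0.3913 + 0.3·0.6087) ≈ 0.5410
After 'steady': P(storm) = 0.45·0.5410 / (0.45·0.5410 + 0.7·0.4590) ≈ 0.4311

0.431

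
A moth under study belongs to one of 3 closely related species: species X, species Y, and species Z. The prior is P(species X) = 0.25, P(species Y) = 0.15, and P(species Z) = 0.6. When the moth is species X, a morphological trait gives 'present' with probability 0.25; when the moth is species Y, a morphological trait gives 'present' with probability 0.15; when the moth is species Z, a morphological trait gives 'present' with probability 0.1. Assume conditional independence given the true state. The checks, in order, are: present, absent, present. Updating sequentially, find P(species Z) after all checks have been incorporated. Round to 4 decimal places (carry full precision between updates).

0.2702

After 'present': normaliser = 0.25·0.2500 + 0.15·0.1500 + 0.1·0.6000; P(species X) ≈ 0.4310, P(species Y) ≈ 0.1552, P(species Z) ≈ 0.4138
After 'absent': normaliser = 0.75·0.4310 + 0.85·0.1552 + 0.9·0.4138; P(species X) ≈ 0.3906, P(species Y) ≈ 0.1594, P(species Z) ≈ 0.4500
After 'present': normaliser = 0.25·0.3906 + 0.15·0.1594 + 0.1·0.4500; P(species X) ≈ 0.5863, P(species Y) ≈ 0.1435, P(species Z) ≈ 0.2702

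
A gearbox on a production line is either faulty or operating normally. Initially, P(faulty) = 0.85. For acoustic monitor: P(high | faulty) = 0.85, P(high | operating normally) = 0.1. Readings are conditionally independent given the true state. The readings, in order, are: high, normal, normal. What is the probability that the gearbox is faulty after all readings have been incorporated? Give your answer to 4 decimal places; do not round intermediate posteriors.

After 'high': P(faulty) = 0.85·0.8500 / (0.85·0.8500 + 0.1·0.1500) ≈ 0.9797
After 'normal': P(faulty) = 0.15·0.9797 / (0.15·0.9797 + 0.9·0.0203) ≈ 0.8892
After 'normal': P(faulty) = 0.15·0.8892 / (0.15·0.8892 + 0.9·0.1108) ≈ 0.5723

0.5723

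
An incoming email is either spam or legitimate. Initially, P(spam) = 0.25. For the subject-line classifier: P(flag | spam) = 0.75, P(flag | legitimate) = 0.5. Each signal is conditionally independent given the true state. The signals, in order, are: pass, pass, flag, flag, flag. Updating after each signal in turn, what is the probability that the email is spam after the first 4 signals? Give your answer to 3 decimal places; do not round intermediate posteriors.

After 'pass': P(spam) = 0.25·0.2500 / (0.25·0.2500 + 0.5·0.7500) ≈ 0.1429
After 'pass': P(spam) = 0.25·0.1429 / (0.25·0.1429 + 0.5·0.8571) ≈ 0.0769
After 'flag': P(spam) = 0.75·0.0769 / (0.75·0.0769 + 0.5·0.9231) ≈ 0.1111
After 'flag': P(spam) = 0.75·0.1111 / (0.75·0.1111 + 0.5·0.8889) ≈ 0.1579

0.158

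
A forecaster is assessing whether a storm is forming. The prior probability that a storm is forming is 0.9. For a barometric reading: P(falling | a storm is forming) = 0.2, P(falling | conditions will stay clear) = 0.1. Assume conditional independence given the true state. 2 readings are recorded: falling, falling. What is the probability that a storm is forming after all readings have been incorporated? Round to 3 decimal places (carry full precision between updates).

0.973

After 'falling': P(storm) = 0.2·0.9000 / (0.2·0.9000 + 0.1·0.1000) ≈ 0.9474
After 'falling': P(storm) = 0.2·0.9474 / (0.2·0.9474 + 0.1·0.0526) ≈ 0.9730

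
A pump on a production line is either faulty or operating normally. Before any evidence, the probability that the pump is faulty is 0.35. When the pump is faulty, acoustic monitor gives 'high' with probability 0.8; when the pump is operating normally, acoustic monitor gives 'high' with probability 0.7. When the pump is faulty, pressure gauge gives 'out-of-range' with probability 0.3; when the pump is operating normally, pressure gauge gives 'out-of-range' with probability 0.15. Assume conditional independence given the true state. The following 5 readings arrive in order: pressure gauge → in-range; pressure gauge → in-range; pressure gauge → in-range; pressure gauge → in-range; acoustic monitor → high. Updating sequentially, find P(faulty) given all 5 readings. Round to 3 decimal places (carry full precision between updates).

0.221

Each posterior becomes the prior for the next update.
After pressure gauge='in-range': P(faulty) = 0.7·0.3500 / (0.7·0.3500 + 0.85·0.6500) ≈ 0.3072
After pressure gauge='in-range': P(faulty) = 0.7·0.3072 / (0.7·0.3072 + 0.85·0.6928) ≈ 0.2675
After pressure gauge='in-range': P(faulty) = 0.7·0.2675 / (0.7·0.2675 + 0.85·0.7325) ≈ 0.2312
After pressure gauge='in-range': P(faulty) = 0.7·0.2312 / (0.7·0.2312 + 0.85·0.7688) ≈ 0.1985
After acoustic monitor='high': P(faulty) = 0.8·0.1985 / (0.8·0.1985 + 0.7·0.8015) ≈ 0.2206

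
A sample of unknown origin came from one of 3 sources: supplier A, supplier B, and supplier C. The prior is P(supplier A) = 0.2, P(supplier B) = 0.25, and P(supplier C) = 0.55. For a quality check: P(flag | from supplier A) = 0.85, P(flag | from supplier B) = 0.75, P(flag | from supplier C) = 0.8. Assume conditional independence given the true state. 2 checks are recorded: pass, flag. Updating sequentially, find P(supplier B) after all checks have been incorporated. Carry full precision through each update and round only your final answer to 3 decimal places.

Each posterior becomes the prior for the next update.
After 'pass': normaliser = 0.15·0.2000 + 0.25·0.2500 + 0.2·0.5500; P(supplier A) ≈ 0.1481, P(supplier B) ≈ 0.3086, P(supplier C) ≈ 0.5432
After 'flag': normaliser = 0.85·0.1481 + 0.75·0.3086 + 0.8·0.5432; P(supplier A) ≈ 0.1590, P(supplier B) ≈ 0.2923, P(supplier C) ≈ 0.5487

0.292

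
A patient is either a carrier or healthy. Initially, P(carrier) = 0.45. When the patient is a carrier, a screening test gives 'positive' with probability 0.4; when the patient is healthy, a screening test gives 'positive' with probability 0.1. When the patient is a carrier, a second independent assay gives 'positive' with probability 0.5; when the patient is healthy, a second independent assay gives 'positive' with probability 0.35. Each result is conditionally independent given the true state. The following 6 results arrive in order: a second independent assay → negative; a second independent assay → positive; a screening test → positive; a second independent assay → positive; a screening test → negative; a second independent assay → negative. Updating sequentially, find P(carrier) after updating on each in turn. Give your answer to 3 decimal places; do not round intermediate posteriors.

Apply Bayes' rule sequentially, carrying P(carrier) forward.
After a second independent assay='negative': P(carrier) = 0.5·0.4500 / (0.5·0.4500 + 0.65·0.5500) ≈ 0.3863
After a second independent assay='positive': P(carrier) = 0.5·0.3863 / (0.5·0.3863 + 0.35·0.6137) ≈ 0.4734
After a screening test='positive': P(carrier) = 0.4·0.4734 / (0.4·0.4734 + 0.1·0.5266) ≈ 0.7824
After a second independent assay='positive': P(carrier) = 0.5·0.7824 / (0.5·0.7824 + 0.35·0.2176) ≈ 0.8371
After a screening test='negative': P(carrier) = 0.6·0.8371 / (0.6·0.8371 + 0.9·0.1629) ≈ 0.7740
After a second independent assay='negative': P(carrier) = 0.5·0.7740 / (0.5·0.7740 + 0.65·0.2260) ≈ 0.7249

0.725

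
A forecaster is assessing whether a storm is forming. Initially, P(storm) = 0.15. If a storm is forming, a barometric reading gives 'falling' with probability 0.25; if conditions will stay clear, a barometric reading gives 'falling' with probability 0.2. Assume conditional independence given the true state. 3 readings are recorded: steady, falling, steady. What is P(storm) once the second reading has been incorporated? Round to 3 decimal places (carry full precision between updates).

After 'steady': P(storm) = 0.75·0.1500 / (0.75·0.1500 + 0.8·0.8500) ≈ 0.1420
After 'falling': P(storm) = 0.25·0.1420 / (0.25·0.1420 + 0.2·0.8580) ≈ 0.1714

0.171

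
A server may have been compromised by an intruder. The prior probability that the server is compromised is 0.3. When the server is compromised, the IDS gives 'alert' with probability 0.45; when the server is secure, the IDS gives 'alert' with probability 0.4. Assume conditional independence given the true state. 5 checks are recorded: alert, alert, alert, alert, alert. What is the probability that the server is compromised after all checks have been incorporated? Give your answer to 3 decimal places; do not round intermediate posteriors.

After 'alert': P(compromised) = 0.45·0.3000 / (0.45·0.3000 + 0.4·0.7000) ≈ 0.3253
After 'alert': P(compromised) = 0.45·0.3253 / (0.45·0.3253 + 0.4·0.6747) ≈ 0.3517
After 'alert': P(compromised) = 0.45·0.3517 / (0.45·0.3517 + 0.4·0.6483) ≈ 0.3790
After 'alert': P(compromised) = 0.45·0.3790 / (0.45·0.3790 + 0.4·0.6210) ≈ 0.4071
After 'alert': P(compromised) = 0.45·0.4071 / (0.45·0.4071 + 0.4·0.5929) ≈ 0.4358

0.436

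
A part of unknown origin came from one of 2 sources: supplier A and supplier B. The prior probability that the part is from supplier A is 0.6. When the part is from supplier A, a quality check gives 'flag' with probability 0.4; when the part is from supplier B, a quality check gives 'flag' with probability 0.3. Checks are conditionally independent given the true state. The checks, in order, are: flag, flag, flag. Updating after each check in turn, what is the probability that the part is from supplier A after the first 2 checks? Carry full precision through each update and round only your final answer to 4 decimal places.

Each posterior becomes the prior for the next update.
After 'flag': P(supplier A) = 0.4·0.6000 / (0.4·0.6000 + 0.3·0.4000) ≈ 0.6667
After 'flag': P(supplier A) = 0.4·0.6667 / (0.4·0.6667 + 0.3·0.3333) ≈ 0.7273

0.7273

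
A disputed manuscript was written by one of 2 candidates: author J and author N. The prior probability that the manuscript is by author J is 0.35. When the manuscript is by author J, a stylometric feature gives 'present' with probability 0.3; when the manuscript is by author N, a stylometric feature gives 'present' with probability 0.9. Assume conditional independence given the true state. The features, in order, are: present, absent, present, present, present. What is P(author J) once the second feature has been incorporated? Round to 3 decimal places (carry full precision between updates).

Apply Bayes' rule sequentially, carrying P(author J) forward.
After 'present': P(author J) = 0.3·0.3500 / (0.3·0.3500 + 0.9·0.6500) ≈ 0.1522
After 'absent': P(author J) = 0.7·0.1522 / (0.7·0.1522 + 0.1·0.8478) ≈ 0.5568

0.557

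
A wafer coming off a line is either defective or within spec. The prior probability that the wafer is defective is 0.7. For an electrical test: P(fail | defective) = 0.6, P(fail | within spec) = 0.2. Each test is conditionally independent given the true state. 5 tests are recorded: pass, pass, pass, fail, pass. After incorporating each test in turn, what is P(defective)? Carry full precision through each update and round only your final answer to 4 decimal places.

Each posterior becomes the prior for the next update.
After 'pass': P(defective) = 0.4·0.7000 / (0.4·0.7000 + 0.8·0.3000) ≈ 0.5385
After 'pass': P(defective) = 0.4·0.5385 / (0.4·0.5385 + 0.8·0.4615) ≈ 0.3684
After 'pass': P(defective) = 0.4·0.3684 / (0.4·0.3684 + 0.8·0.6316) ≈ 0.2258
After 'fail': P(defective) = 0.6·0.2258 / (0.6·0.2258 + 0.2·0.7742) ≈ 0.4667
After 'pass': P(defective) = 0.4·0.4667 / (0.4·0.4667 + 0.8·0.5333) ≈ 0.3043

0.3043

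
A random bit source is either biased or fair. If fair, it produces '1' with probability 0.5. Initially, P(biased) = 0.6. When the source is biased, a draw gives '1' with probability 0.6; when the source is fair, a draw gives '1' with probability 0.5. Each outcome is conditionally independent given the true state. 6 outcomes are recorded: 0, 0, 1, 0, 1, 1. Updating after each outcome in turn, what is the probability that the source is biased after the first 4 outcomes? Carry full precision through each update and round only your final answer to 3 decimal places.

Each posterior becomes the prior for the next update.
After '0': P(biased) = 0.4·0.6000 / (0.4·0.6000 + 0.5·0.4000) ≈ 0.5455
After '0': P(biased) = 0.4·0.5455 / (0.4·0.5455 + 0.5·0.4545) ≈ 0.4898
After '1': P(biased) = 0.6·0.4898 / (0.6·0.4898 + 0.5·0.5102) ≈ 0.5353
After '0': P(biased) = 0.4·0.5353 / (0.4·0.5353 + 0.5·0.4647) ≈ 0.4796

0.480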